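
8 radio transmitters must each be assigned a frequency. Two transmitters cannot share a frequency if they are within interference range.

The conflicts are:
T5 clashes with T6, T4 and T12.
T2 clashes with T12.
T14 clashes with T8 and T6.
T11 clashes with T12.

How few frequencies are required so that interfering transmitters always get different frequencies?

2

T5 and T6 conflict, so at least 2 frequencies are needed.
A valid assignment using 2 frequencies: T5=1, T2=1, T14=1, T11=1, T8=2, T6=2, T4=2, T12=2. Every pair that conflicts lands in different frequencies.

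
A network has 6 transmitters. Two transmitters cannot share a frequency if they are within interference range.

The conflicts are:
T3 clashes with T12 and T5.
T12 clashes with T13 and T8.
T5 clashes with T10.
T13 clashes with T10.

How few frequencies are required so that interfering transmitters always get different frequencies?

The cycle T10-T13-T12-T3-T5-T10 has odd length 5, so it cannot be 2-colored; at least 3 frequencies are needed.
3 frequencies suffice: frequency 1 → {T12, T10}; frequency 2 → {T5, T13, T8}; frequency 3 → {T3}. No two conflicting transmitters share a frequency.

3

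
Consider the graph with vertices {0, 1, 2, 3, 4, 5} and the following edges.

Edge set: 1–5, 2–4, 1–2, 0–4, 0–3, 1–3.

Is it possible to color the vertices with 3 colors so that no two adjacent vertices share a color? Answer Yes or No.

The chromatic number is 3. The cycle 0-3-1-2-4-0 has odd length 5, so it cannot be 2-colored; at least 3 colors are needed.
3 colors suffice: color red → {1, 4}; color blue → {2, 3, 5}; color green → {0}.
That is already a proper 3-coloring.

Yes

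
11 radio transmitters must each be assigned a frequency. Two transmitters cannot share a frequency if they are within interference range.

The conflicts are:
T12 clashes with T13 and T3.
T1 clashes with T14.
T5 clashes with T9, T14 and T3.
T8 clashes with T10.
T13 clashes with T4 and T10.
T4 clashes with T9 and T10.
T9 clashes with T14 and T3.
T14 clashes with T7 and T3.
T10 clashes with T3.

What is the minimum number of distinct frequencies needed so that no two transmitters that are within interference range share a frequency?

T5, T9, T14, T3 are mutually in conflict, so at least 4 frequencies are needed.
4 frequencies suffice: T12=1, T1=2, T5=4, T8=2, T13=2, T4=4, T9=3, T14=1, T7=2, T10=1, T3=2. Every pair that conflicts lands in different frequencies.

4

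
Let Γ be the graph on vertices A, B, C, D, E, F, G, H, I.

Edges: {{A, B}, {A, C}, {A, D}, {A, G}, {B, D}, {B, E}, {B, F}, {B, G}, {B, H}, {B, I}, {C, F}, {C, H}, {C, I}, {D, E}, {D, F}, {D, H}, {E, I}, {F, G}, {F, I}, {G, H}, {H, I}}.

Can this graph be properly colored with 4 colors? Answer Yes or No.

Yes

The chromatic number is 3. C, F, I form a triangle, so at least 3 colors are needed.
One proper 3-coloring: A=2, B=1, C=1, D=3, E=2, F=2, G=3, H=2, I=3.
Since 4 ≥ 3, a proper 4-coloring certainly exists.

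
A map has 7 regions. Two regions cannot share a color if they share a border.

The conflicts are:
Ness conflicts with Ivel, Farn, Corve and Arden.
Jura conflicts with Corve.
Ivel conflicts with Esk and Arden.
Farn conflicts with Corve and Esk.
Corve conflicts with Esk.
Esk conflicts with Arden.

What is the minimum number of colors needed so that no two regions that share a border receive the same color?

Ness, Ivel, Arden are mutually in conflict, so at least 3 colors are needed.
3 colors suffice: Ness=1, Jura=1, Ivel=3, Farn=3, Corve=2, Esk=1, Arden=2. Every pair that conflicts lands in different colors.

3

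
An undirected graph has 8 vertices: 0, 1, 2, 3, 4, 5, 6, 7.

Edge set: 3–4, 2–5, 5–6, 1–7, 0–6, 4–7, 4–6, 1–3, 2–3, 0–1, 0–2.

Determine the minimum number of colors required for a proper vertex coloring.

3

The cycle 2-3-4-6-0-2 has odd length 5, so it cannot be 2-colored; at least 3 colors are needed.
A valid assignment using 3 colors: 0=c, 1=a, 2=a, 3=b, 4=a, 5=c, 6=b, 7=b. No two adjacent vertices share a color.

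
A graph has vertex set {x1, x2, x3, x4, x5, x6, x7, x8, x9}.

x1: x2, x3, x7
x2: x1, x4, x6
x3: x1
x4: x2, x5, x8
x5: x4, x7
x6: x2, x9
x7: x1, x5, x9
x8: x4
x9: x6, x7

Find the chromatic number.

3

The cycle x6-x2-x1-x7-x9-x6 has odd length 5, so it cannot be 2-colored; at least 3 colors are needed.
3 colors suffice: color 1 → {x2, x3, x7, x8}; color 2 → {x1, x4, x6}; color 3 → {x5, x9}. Each edge has distinct colors on its endpoints.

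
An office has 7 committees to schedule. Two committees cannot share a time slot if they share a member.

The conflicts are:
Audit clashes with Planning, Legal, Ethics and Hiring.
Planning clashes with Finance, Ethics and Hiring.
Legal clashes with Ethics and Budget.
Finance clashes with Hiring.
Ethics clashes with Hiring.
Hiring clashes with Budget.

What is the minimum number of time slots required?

4

Audit, Planning, Ethics, Hiring are mutually in conflict, so at least 4 time slots are needed.
4 time slots suffice: time slot 1 → {Legal, Hiring}; time slot 2 → {Finance, Ethics, Budget}; time slot 3 → {Audit}; time slot 4 → {Planning}. No two conflicting committees share a time slot.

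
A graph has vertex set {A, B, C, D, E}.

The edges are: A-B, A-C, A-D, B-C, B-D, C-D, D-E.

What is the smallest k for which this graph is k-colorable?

4

A, B, C, D are pairwise adjacent (a clique of size 4), so at least 4 colors are needed.
4 colors suffice: color 1 → {D}; color 2 → {A, E}; color 3 → {B}; color 4 → {C}. No two adjacent vertices share a color.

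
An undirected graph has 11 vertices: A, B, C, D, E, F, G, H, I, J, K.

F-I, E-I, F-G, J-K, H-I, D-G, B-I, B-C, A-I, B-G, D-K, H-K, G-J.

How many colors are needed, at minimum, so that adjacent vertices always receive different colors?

2

J and K are adjacent, so at least 2 colors are needed.
2 colors suffice: color 1 → {C, G, I, K}; color 2 → {A, B, D, E, F, H, J}. Each edge has distinct colors on its endpoints.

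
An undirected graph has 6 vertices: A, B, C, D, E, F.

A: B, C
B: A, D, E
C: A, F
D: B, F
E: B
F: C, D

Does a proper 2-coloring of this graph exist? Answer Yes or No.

The cycle A-C-F-D-B-A has odd length 5, so it cannot be 2-colored; at least 3 colors are needed.
So 2 colors are not enough.

No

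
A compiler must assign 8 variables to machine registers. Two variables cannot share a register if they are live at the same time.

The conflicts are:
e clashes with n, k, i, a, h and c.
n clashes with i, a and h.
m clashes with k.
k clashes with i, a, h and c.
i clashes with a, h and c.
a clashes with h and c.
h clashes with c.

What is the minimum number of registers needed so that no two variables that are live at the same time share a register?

e, k, i, a, h, c all conflict with each other, so at least 6 registers are needed.
6 registers suffice: register 1 → {n, k}; register 2 → {m, i}; register 3 → {e}; register 4 → {h}; register 5 → {a}; register 6 → {c}. No two conflicting variables share a register.

6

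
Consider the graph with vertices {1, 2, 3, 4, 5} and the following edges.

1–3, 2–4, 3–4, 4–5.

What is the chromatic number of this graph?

1 and 3 are adjacent, so at least 2 colors are needed.
2 colors suffice: color a → {1, 4}; color b → {2, 3, 5}. Each edge has distinct colors on its endpoints.

2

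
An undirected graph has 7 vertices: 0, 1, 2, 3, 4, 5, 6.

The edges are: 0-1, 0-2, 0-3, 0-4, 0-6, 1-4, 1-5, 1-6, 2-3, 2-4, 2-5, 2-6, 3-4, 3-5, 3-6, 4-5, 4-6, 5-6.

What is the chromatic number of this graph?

0, 2, 3, 4, 6 are pairwise adjacent (a clique of size 5), so at least 5 colors are needed.
5 colors suffice: 0=yellow, 1=green, 2=green, 3=purple, 4=blue, 5=yellow, 6=red. No two adjacent vertices share a color.

5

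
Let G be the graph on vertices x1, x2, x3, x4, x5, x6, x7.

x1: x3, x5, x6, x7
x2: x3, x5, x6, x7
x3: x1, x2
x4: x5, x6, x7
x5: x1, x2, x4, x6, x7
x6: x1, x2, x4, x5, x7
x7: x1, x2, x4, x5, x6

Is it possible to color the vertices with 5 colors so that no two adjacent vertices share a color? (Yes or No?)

The chromatic number is 4. x4, x5, x6, x7 are pairwise adjacent (a clique of size 4), so at least 4 colors are needed.
4 colors suffice: color 1 → {x3, x6}; color 2 → {x5}; color 3 → {x7}; color 4 → {x1, x2, x4}.
Since 5 ≥ 4, a proper 5-coloring certainly exists.

Yes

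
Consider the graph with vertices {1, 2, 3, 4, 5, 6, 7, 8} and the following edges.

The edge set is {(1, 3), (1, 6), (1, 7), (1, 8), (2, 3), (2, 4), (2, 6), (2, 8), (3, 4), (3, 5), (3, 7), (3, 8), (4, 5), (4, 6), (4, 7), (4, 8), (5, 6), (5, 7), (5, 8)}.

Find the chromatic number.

4

3, 4, 5, 7 are mutually adjacent (a clique of size 4), so at least 4 colors are needed.
4 colors suffice: 1=red, 2=green, 3=blue, 4=red, 5=green, 6=blue, 7=yellow, 8=yellow. No two adjacent vertices share a color.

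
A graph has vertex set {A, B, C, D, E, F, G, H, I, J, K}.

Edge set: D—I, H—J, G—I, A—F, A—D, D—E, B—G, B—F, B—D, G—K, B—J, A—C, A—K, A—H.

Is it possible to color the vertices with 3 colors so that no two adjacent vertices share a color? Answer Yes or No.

Yes

The chromatic number is 3. The cycle A-H-J-B-D-A has odd length 5, so it cannot be 2-colored; at least 3 colors are needed.
A valid assignment using 3 colors: A=red, B=red, C=blue, D=blue, E=red, F=blue, G=blue, H=green, I=red, J=blue, K=green.
That is already a proper 3-coloring.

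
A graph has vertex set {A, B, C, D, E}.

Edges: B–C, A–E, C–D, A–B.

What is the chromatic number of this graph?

2

C and D are adjacent, so at least 2 colors are needed.
2 colors suffice: color 1 → {A, C}; color 2 → {B, D, E}. No two adjacent vertices share a color.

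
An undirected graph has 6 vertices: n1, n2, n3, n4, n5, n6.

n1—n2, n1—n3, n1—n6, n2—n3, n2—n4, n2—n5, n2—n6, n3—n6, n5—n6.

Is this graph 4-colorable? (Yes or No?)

Yes

The chromatic number is 4. n1, n2, n3, n6 are mutually adjacent (a clique of size 4), so at least 4 colors are needed.
4 colors suffice: color 1 → {n2}; color 2 → {n4, n6}; color 3 → {n1, n5}; color 4 → {n3}.
That is already a proper 4-coloring.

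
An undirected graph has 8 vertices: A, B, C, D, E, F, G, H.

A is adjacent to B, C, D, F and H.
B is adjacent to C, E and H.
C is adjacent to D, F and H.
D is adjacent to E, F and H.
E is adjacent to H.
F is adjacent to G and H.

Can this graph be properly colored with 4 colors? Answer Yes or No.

A, C, D, F, H are mutually adjacent (a clique of size 5), so at least 5 colors are needed.
So 4 colors are not enough.

No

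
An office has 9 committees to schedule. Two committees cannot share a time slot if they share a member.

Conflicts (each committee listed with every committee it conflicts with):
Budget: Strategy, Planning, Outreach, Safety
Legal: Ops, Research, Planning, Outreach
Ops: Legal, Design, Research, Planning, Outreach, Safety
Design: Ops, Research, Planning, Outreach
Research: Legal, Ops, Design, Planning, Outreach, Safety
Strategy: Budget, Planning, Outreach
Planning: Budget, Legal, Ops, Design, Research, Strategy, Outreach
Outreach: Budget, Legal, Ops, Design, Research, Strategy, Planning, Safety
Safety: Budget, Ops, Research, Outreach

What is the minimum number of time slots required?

Legal, Ops, Research, Planning, Outreach all conflict with each other, so at least 5 time slots are needed.
5 time slots suffice: Budget=3, Legal=5, Ops=3, Design=5, Research=4, Strategy=4, Planning=2, Outreach=1, Safety=2. Every pair that conflicts lands in different time slots.

5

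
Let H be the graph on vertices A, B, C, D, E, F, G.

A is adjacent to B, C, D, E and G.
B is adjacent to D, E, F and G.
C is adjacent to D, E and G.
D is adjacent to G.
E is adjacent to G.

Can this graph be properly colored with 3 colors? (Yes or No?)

No

A, C, E, G form a clique, so at least 4 colors are needed.
So 3 colors are not enough.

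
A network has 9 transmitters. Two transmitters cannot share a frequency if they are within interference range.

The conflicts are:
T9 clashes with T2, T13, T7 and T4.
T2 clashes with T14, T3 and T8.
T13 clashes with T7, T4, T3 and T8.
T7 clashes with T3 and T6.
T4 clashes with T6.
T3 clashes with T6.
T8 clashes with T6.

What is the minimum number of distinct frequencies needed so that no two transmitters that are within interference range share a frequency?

3

T9, T13, T4 all conflict with each other, so at least 3 frequencies are needed.
3 frequencies suffice: frequency 1 → {T2, T13, T6}; frequency 2 → {T9, T14, T3, T8}; frequency 3 → {T7, T4}. Each listed conflict is separated.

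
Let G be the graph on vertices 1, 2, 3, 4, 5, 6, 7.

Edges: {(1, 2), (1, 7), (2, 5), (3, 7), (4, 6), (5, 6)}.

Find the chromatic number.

2

3 and 7 are adjacent, so at least 2 colors are needed.
2 colors suffice: color red → {2, 6, 7}; color blue → {1, 3, 4, 5}. Each edge has distinct colors on its endpoints.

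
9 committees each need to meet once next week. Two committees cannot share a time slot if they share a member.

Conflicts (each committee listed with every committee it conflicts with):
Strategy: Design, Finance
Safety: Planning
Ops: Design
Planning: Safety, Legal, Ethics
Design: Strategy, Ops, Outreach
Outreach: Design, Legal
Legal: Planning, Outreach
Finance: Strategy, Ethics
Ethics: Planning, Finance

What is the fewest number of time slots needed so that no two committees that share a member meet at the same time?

The cycle Planning-Legal-Outreach-Design-Strategy-Finance-Ethics-Planning has odd length 7, so it cannot be 2-colored; at least 3 time slots are needed.
3 time slots suffice: Strategy=2, Safety=2, Ops=2, Planning=1, Design=1, Outreach=2, Legal=3, Finance=1, Ethics=2. No two conflicting committees share a time slot.

3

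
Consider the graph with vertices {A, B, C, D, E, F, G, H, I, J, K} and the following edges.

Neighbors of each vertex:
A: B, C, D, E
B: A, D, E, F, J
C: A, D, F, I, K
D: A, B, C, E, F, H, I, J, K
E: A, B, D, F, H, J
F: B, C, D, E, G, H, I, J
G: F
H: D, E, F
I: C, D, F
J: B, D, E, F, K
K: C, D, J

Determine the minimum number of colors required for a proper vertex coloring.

B, D, E, F, J form a clique, so at least 5 colors are needed.
A valid assignment using 5 colors: A=2, B=4, C=3, D=1, E=3, F=2, G=1, H=4, I=4, J=5, K=2. No two adjacent vertices share a color.

5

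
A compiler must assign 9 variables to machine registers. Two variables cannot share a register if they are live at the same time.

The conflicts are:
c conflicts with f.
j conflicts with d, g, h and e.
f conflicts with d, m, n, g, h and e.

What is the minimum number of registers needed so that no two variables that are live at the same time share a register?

2

f and n conflict, so at least 2 registers are needed.
A valid assignment using 2 registers: c=2, j=1, f=1, d=2, m=2, n=2, g=2, h=2, e=2. Every pair that conflicts lands in different registers.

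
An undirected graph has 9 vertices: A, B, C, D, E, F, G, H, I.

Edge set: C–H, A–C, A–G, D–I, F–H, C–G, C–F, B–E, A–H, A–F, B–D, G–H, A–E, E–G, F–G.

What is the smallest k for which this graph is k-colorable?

5

A, C, F, G, H are pairwise adjacent (a clique of size 5), so at least 5 colors are needed.
5 colors suffice: color 1 → {A, B, I}; color 2 → {D, G}; color 3 → {E, H}; color 4 → {F}; color 5 → {C}. No two adjacent vertices share a color.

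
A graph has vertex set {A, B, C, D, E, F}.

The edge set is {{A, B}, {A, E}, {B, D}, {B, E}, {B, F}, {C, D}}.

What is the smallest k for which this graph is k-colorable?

3

A, B, E are mutually adjacent, so at least 3 colors are needed.
3 colors suffice: A=green, B=red, C=red, D=blue, E=blue, F=blue. No two adjacent vertices share a color.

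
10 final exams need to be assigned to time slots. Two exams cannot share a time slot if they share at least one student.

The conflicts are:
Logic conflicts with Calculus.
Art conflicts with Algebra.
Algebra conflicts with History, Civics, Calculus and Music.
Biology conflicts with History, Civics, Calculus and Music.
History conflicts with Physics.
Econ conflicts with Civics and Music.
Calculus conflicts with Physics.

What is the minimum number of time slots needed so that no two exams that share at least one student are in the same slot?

Logic and Calculus conflict, so at least 2 time slots are needed.
2 time slots suffice: time slot 1 → {Logic, Algebra, Biology, Econ, Physics}; time slot 2 → {Art, History, Civics, Calculus, Music}. Each listed conflict is separated.

2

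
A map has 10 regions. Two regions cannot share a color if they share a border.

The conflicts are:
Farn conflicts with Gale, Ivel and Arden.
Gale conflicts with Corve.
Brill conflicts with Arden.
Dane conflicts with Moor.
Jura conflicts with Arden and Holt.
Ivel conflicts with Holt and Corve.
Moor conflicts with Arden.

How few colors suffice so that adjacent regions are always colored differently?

3

The cycle Jura-Holt-Ivel-Farn-Arden-Jura has odd length 5, so it cannot be 2-colored; at least 3 colors are needed.
One proper 3-coloring: Farn=2, Gale=1, Brill=2, Dane=1, Jura=3, Ivel=1, Moor=2, Arden=1, Holt=2, Corve=2. Every pair that conflicts lands in different colors.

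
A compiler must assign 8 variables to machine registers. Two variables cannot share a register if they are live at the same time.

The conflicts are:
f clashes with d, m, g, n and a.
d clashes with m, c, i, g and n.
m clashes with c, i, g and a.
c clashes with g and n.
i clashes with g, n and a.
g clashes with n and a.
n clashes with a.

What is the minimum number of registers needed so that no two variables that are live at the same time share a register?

f, g, n, a pairwise conflict, so at least 4 registers are needed.
4 registers suffice: register 1 → {g}; register 2 → {m, n}; register 3 → {d, a}; register 4 → {f, c, i}. Every pair that conflicts lands in different registers.

4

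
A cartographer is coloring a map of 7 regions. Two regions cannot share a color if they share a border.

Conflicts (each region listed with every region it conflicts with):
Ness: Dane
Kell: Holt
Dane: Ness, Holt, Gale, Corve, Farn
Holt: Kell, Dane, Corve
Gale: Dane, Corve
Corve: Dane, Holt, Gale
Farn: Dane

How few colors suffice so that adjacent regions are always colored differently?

3

Dane, Holt, Corve all conflict with each other, so at least 3 colors are needed.
3 colors suffice: color 1 → {Kell, Dane}; color 2 → {Ness, Holt, Gale, Farn}; color 3 → {Corve}. Every pair that conflicts lands in different colors.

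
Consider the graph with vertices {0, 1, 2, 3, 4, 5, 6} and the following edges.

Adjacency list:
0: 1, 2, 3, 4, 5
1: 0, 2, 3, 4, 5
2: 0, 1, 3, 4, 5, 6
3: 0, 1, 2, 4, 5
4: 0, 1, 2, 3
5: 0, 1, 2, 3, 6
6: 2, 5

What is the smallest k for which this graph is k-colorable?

0, 1, 2, 3, 5 form a clique, so at least 5 colors are needed.
5 colors suffice: color a → {2}; color b → {4, 5}; color c → {0, 6}; color d → {3}; color e → {1}. Every edge joins two different colors.

5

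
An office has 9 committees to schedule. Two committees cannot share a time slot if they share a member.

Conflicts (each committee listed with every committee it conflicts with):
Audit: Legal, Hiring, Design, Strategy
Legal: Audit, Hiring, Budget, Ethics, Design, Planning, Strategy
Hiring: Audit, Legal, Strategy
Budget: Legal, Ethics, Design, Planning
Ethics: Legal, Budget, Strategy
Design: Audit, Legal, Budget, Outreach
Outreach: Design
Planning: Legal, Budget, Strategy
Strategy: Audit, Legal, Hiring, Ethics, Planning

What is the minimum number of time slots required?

4

Audit, Legal, Hiring, Strategy are mutually in conflict, so at least 4 time slots are needed.
A valid assignment using 4 time slots: Audit=3, Legal=1, Hiring=4, Budget=3, Ethics=4, Design=2, Outreach=1, Planning=4, Strategy=2. Every pair that conflicts lands in different time slots.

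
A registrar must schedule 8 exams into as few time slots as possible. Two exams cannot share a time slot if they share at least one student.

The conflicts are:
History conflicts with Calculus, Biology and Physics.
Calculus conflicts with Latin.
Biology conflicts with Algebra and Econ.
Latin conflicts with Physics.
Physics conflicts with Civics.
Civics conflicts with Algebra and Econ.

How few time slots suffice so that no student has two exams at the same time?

The cycle Algebra-Biology-History-Physics-Civics-Algebra has odd length 5, so it cannot be 2-colored; at least 3 time slots are needed.
3 time slots suffice: time slot 1 → {Calculus, Biology, Civics}; time slot 2 → {History, Latin, Algebra, Econ}; time slot 3 → {Physics}. Each listed conflict is separated.

3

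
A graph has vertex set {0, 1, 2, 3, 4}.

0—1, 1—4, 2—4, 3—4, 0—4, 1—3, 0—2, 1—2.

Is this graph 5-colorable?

Yes

The chromatic number is 4. 0, 1, 2, 4 are pairwise adjacent (a clique of size 4), so at least 4 colors are needed.
4 colors suffice: 0=c, 1=a, 2=d, 3=c, 4=b.
Since 5 ≥ 4, a proper 5-coloring certainly exists.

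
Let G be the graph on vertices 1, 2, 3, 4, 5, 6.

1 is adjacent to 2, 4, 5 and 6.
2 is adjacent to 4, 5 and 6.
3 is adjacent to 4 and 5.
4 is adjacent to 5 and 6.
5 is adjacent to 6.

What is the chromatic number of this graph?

1, 2, 4, 5, 6 are mutually adjacent (a clique of size 5), so at least 5 colors are needed.
5 colors suffice: color red → {4}; color blue → {5}; color green → {3, 6}; color yellow → {2}; color purple → {1}. Each edge has distinct colors on its endpoints.

5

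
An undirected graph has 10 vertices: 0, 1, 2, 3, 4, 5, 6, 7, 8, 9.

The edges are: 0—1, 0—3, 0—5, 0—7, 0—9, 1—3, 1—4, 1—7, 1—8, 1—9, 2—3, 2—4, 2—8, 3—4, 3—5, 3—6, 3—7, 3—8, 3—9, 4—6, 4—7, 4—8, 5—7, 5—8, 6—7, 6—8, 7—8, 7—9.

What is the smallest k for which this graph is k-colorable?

1, 3, 4, 7, 8 are pairwise adjacent (a clique of size 5), so at least 5 colors are needed.
5 colors suffice: 0=c, 1=e, 2=b, 3=a, 4=d, 5=d, 6=e, 7=b, 8=c, 9=d. No two adjacent vertices share a color.

5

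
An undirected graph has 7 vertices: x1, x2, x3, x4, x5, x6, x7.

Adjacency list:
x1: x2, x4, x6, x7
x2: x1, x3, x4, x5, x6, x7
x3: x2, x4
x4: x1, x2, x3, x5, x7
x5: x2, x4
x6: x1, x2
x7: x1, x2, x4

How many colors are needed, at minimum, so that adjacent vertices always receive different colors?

4

x1, x2, x4, x7 are pairwise adjacent (a clique of size 4), so at least 4 colors are needed.
A valid assignment using 4 colors: x1=3, x2=1, x3=3, x4=2, x5=3, x6=2, x7=4. Each edge has distinct colors on its endpoints.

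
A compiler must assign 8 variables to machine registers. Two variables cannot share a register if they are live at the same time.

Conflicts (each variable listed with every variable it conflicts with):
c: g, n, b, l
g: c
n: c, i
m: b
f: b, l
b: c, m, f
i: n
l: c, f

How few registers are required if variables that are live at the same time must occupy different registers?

c and g conflict, so at least 2 registers are needed.
Using 2 registers: c=1, g=2, n=2, m=1, f=1, b=2, i=1, l=2. No two conflicting variables share a register.

2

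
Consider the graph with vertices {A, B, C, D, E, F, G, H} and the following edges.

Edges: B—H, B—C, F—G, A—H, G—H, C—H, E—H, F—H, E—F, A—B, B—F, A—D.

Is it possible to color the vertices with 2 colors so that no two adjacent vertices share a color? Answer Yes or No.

No

A, B, H are mutually adjacent, so at least 3 colors are needed.
So 2 colors are not enough.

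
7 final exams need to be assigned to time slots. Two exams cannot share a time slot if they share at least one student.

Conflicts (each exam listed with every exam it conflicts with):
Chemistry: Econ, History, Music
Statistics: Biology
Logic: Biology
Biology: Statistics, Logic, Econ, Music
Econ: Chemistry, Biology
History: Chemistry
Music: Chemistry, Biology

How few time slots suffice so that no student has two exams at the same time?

Chemistry and Econ conflict, so at least 2 time slots are needed.
2 time slots suffice: time slot 1 → {Chemistry, Biology}; time slot 2 → {Statistics, Logic, Econ, History, Music}. Every pair that conflicts lands in different time slots.

2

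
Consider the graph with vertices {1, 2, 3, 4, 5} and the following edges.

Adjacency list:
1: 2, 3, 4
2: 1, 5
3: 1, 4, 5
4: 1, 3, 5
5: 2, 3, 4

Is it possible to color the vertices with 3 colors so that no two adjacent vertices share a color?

The chromatic number is 3. 1, 3, 4 are pairwise adjacent, so at least 3 colors are needed.
3 colors suffice: 1=green, 2=red, 3=red, 4=blue, 5=green.
That is already a proper 3-coloring.

Yes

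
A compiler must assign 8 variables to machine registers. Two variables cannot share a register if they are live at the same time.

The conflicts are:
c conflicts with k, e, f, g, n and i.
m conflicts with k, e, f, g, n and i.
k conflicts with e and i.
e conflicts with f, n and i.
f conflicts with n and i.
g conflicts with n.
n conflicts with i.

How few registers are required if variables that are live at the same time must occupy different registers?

c, e, f, n, i are mutually in conflict, so at least 5 registers are needed.
5 registers suffice: register 1 → {c, m}; register 2 → {e, g}; register 3 → {i}; register 4 → {k, n}; register 5 → {f}. Each listed conflict is separated.

5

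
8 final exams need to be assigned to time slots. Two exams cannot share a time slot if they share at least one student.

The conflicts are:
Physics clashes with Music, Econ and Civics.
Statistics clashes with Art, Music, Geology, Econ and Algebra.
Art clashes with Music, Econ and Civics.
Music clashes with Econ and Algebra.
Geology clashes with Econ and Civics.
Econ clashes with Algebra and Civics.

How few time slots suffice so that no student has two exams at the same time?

4

Statistics, Music, Econ, Algebra pairwise conflict, so at least 4 time slots are needed.
4 time slots suffice: time slot 1 → {Econ}; time slot 2 → {Statistics, Civics}; time slot 3 → {Music, Geology}; time slot 4 → {Physics, Art, Algebra}. No two conflicting exams share a time slot.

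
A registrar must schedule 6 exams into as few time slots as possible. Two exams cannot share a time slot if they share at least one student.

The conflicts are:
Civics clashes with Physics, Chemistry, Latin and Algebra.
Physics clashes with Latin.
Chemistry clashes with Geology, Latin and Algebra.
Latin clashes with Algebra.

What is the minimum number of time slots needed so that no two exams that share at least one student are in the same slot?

Civics, Chemistry, Latin, Algebra all conflict with each other, so at least 4 time slots are needed.
4 time slots suffice: time slot 1 → {Geology, Latin}; time slot 2 → {Civics}; time slot 3 → {Physics, Chemistry}; time slot 4 → {Algebra}. No two conflicting exams share a time slot.

4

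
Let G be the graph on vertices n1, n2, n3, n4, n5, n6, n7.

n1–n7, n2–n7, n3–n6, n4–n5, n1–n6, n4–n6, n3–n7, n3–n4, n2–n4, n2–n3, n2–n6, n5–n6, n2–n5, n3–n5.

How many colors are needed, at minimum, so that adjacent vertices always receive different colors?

5

n2, n3, n4, n5, n6 form a clique, so at least 5 colors are needed.
5 colors suffice: color 1 → {n1, n2}; color 2 → {n6, n7}; color 3 → {n3}; color 4 → {n4}; color 5 → {n5}. No two adjacent vertices share a color.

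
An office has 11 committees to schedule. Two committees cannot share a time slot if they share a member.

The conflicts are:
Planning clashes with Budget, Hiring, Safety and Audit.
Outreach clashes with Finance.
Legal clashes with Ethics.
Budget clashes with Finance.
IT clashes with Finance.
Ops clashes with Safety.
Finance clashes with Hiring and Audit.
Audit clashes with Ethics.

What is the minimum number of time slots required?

2

Outreach and Finance conflict, so at least 2 time slots are needed.
A valid assignment using 2 time slots: Planning=1, Outreach=2, Legal=2, Budget=2, IT=2, Ops=1, Finance=1, Hiring=2, Safety=2, Audit=2, Ethics=1. Every pair that conflicts lands in different time slots.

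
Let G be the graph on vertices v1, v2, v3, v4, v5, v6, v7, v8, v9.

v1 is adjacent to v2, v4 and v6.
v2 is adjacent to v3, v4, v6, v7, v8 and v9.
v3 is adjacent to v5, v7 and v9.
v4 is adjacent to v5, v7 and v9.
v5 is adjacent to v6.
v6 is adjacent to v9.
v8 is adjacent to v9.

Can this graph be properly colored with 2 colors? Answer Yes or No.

No

v2, v3, v9 form a triangle, so at least 3 colors are needed.
So 2 colors are not enough.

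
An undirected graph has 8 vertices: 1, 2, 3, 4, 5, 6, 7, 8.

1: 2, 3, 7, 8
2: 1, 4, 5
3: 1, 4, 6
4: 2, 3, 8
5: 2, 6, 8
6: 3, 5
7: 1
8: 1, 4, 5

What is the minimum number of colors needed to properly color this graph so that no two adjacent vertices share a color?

3

The cycle 5-2-1-3-6-5 has odd length 5, so it cannot be 2-colored; at least 3 colors are needed.
One proper 3-coloring: 1=red, 2=blue, 3=blue, 4=red, 5=red, 6=green, 7=blue, 8=blue. No two adjacent vertices share a color.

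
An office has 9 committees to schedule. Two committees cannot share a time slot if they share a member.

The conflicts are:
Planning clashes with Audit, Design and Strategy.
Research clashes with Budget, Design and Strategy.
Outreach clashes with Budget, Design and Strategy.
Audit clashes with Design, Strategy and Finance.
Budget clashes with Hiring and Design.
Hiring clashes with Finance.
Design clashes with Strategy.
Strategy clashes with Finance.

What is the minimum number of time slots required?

Planning, Audit, Design, Strategy all conflict with each other, so at least 4 time slots are needed.
4 time slots suffice: time slot 1 → {Design, Finance}; time slot 2 → {Budget, Strategy}; time slot 3 → {Research, Outreach, Audit, Hiring}; time slot 4 → {Planning}. No two conflicting committees share a time slot.

4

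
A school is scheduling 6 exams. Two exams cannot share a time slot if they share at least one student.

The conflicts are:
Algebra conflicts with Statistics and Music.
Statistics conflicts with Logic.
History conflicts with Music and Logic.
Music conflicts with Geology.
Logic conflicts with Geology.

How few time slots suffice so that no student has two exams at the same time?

The cycle Algebra-Music-History-Logic-Statistics-Algebra has odd length 5, so it cannot be 2-colored; at least 3 time slots are needed.
3 time slots suffice: Algebra=2, Statistics=3, History=2, Music=1, Logic=1, Geology=2. No two conflicting exams share a time slot.

3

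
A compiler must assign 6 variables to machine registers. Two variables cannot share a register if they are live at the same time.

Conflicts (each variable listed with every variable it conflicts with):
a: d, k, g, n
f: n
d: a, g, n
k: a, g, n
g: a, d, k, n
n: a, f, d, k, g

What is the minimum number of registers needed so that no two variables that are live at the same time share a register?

a, d, g, n are mutually in conflict, so at least 4 registers are needed.
4 registers suffice: a=3, f=2, d=4, k=4, g=2, n=1. No two conflicting variables share a register.

4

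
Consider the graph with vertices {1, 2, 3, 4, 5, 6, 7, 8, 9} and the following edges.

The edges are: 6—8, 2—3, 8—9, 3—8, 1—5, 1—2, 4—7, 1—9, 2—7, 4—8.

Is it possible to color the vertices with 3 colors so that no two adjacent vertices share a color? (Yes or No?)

Yes

The chromatic number is 3. The cycle 1-9-8-3-2-1 has odd length 5, so it cannot be 2-colored; at least 3 colors are needed.
3 colors suffice: 1=red, 2=blue, 3=green, 4=blue, 5=blue, 6=blue, 7=red, 8=red, 9=blue.
That is already a proper 3-coloring.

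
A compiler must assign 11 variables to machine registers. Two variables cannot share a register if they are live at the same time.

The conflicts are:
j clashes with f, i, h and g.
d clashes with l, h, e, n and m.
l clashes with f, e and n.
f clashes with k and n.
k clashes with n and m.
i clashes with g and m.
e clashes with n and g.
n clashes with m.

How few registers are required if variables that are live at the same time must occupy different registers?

4

d, l, e, n all conflict with each other, so at least 4 registers are needed.
4 registers suffice: register 1 → {j, n}; register 2 → {d, f, i}; register 3 → {l, h, g, m}; register 4 → {k, e}. Each listed conflict is separated.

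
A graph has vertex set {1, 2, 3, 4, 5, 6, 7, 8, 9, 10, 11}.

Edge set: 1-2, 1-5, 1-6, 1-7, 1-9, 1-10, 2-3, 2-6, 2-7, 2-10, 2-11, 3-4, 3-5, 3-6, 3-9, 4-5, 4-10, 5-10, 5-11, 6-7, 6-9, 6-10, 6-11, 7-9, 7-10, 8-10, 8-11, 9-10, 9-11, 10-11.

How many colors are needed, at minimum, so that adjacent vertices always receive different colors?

5

1, 2, 6, 7, 10 form a clique, so at least 5 colors are needed.
A valid assignment using 5 colors: 1=d, 2=c, 3=a, 4=c, 5=b, 6=b, 7=e, 8=b, 9=c, 10=a, 11=d. Every edge joins two different colors.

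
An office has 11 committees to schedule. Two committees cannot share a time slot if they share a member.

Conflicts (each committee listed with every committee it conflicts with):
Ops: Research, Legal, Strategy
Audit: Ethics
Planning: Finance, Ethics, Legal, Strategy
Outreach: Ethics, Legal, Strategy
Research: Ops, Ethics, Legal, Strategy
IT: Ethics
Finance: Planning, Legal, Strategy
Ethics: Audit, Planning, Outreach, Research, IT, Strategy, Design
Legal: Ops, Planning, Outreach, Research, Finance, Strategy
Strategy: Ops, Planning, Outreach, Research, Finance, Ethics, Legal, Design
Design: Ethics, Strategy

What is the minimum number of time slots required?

Ops, Research, Legal, Strategy pairwise conflict, so at least 4 time slots are needed.
4 time slots suffice: time slot 1 → {Audit, IT, Strategy}; time slot 2 → {Ethics, Legal}; time slot 3 → {Planning, Outreach, Research, Design}; time slot 4 → {Ops, Finance}. Every pair that conflicts lands in different time slots.

4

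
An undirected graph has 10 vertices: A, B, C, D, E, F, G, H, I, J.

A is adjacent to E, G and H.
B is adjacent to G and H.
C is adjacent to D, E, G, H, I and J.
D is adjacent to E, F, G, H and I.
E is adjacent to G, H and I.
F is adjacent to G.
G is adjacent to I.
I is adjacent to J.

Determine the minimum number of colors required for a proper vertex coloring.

5

C, D, E, G, I form a clique, so at least 5 colors are needed.
One proper 5-coloring: A=green, B=blue, C=green, D=yellow, E=blue, F=blue, G=red, H=red, I=purple, J=red. Every edge joins two different colors.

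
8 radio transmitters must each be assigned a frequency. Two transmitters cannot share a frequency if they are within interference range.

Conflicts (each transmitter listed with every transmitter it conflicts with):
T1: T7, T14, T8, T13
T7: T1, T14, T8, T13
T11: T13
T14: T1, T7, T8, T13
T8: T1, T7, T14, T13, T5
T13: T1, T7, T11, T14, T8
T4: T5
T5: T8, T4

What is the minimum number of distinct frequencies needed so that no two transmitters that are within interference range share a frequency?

5

T1, T7, T14, T8, T13 pairwise conflict, so at least 5 frequencies are needed.
5 frequencies suffice: frequency 1 → {T11, T8, T4}; frequency 2 → {T13, T5}; frequency 3 → {T1}; frequency 4 → {T7}; frequency 5 → {T14}. Each listed conflict is separated.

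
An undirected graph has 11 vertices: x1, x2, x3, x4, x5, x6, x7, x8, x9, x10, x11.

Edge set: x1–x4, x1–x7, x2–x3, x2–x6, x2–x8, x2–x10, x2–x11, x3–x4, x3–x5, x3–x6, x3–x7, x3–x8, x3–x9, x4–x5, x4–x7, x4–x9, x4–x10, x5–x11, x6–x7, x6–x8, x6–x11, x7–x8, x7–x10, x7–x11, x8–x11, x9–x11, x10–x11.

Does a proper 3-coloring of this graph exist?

No

x2, x3, x6, x8 form a clique, so at least 4 colors are needed.
So 3 colors are not enough.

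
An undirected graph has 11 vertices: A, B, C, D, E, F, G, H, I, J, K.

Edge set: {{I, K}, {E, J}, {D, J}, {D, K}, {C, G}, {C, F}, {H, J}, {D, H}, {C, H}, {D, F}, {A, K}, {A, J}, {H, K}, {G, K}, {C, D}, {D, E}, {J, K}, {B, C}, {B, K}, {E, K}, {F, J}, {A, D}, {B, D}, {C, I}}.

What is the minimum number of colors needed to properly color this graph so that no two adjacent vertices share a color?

A, D, J, K are mutually adjacent (a clique of size 4), so at least 4 colors are needed.
A valid assignment using 4 colors: A=yellow, B=green, C=red, D=blue, E=yellow, F=yellow, G=blue, H=yellow, I=blue, J=green, K=red. Every edge joins two different colors.

4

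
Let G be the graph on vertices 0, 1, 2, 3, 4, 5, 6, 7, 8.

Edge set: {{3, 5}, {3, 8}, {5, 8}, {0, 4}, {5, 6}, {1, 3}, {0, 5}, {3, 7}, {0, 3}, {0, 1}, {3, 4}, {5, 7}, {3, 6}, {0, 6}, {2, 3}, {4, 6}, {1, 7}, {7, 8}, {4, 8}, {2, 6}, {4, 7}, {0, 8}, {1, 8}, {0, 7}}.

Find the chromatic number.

0, 3, 4, 7, 8 form a clique, so at least 5 colors are needed.
5 colors suffice: color red → {3}; color blue → {0, 2}; color green → {6, 7}; color yellow → {8}; color purple → {1, 4, 5}. Every edge joins two different colors.

5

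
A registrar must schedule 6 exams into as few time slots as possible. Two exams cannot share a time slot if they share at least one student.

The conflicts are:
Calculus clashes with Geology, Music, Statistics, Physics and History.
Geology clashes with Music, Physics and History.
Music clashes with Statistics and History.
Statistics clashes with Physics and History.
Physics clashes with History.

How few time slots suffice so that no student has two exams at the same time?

Calculus, Geology, Music, History pairwise conflict, so at least 4 time slots are needed.
Using 4 time slots: Calculus=1, Geology=3, Music=4, Statistics=3, Physics=4, History=2. Each listed conflict is separated.

4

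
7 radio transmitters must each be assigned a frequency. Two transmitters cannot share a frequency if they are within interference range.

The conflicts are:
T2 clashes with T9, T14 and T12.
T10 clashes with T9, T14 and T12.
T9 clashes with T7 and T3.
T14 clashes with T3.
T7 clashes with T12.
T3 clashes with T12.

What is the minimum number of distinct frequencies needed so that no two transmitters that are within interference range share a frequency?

T10 and T9 conflict, so at least 2 frequencies are needed.
2 frequencies suffice: frequency 1 → {T9, T14, T12}; frequency 2 → {T2, T10, T7, T3}. No two conflicting transmitters share a frequency.

2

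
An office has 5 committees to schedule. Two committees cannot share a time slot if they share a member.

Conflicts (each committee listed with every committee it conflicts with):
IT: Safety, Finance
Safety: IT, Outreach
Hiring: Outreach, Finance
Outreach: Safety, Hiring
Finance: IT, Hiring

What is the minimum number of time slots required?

The cycle Outreach-Hiring-Finance-IT-Safety-Outreach has odd length 5, so it cannot be 2-colored; at least 3 time slots are needed.
3 time slots suffice: IT=2, Safety=3, Hiring=2, Outreach=1, Finance=1. Every pair that conflicts lands in different time slots.

3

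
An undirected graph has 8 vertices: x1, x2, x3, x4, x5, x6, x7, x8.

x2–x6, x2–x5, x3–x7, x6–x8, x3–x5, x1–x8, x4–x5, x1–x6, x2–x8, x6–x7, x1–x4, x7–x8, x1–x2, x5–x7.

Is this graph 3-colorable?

x1, x2, x6, x8 are mutually adjacent (a clique of size 4), so at least 4 colors are needed.
So 3 colors are not enough.

No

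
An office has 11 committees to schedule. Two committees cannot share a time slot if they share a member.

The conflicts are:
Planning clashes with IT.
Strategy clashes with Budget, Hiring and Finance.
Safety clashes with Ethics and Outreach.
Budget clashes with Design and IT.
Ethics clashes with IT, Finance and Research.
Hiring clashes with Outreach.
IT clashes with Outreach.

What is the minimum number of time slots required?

3

The cycle IT-Budget-Strategy-Hiring-Outreach-IT has odd length 5, so it cannot be 2-colored; at least 3 time slots are needed.
3 time slots suffice: time slot 1 → {Strategy, Safety, Design, IT, Research}; time slot 2 → {Planning, Budget, Ethics, Outreach}; time slot 3 → {Hiring, Finance}. Every pair that conflicts lands in different time slots.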